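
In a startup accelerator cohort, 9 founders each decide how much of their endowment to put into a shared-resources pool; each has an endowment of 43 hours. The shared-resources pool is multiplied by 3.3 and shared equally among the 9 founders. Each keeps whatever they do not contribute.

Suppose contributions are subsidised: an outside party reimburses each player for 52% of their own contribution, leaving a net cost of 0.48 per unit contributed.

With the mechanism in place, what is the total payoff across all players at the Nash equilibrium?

387.00 hours

The effective private return is (3.3/9) / 0.48 = 0.7639, which is still under 1, so the mechanism doesn't change anyone's dominant strategy: zero contribution.
Everyone keeps their endowment and the group total is 9 × 43 = 387.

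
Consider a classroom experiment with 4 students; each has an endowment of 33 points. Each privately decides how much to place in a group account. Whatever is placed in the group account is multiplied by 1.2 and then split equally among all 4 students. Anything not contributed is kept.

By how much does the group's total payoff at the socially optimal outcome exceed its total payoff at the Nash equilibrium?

Each contributed unit returns 1.2/4 = 0.3000 to its contributor — below 1 — so contributing 0 is dominant for every player. At the Nash equilibrium everyone keeps their 33, and the group total is 4 × 33 = 132.
Each contributed unit returns 1.200 to the group as a whole (0.3000 to each of 4 players), which exceeds 1, so the social optimum is full contribution: group total = 1.200 × 132 = 158.40.
Efficiency loss = 158.40 − 132 = 26.40.

26.40 points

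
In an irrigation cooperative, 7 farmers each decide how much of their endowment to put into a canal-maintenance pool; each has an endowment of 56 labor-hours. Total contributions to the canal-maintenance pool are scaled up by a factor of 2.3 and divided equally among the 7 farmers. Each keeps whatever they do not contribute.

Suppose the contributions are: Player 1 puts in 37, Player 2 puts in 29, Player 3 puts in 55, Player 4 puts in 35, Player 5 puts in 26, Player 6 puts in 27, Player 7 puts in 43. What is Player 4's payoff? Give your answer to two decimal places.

Total contributed: 37 + 29 + 55 + 35 + 26 + 27 + 43 = 252.
Each receives 2.3 × 252 / 7 = 82.80 from the canal-maintenance pool.
Player 4 keeps 56 − 35 = 21, so Player 4's payoff is 21 + 82.80 = 103.80.

103.80 labor-hours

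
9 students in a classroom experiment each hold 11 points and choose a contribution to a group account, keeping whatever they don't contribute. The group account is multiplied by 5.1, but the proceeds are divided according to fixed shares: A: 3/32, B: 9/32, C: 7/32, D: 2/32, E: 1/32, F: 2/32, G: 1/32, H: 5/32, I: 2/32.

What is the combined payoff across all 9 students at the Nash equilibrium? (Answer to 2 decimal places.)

A player with share s gets back 5.1·s per unit contributed, so full contribution is dominant for anyone with s > 1/5.1 = 0.1961 and zero contribution is dominant for anyone below.
B and C clear that bar, contributing 11 each; the remaining 7 contribute 0. Total contributed: 22.
The group account pays out 5.1 × 22 = 112.20 in total (split across the unequal shares, but the aggregate is all that matters for the group sum).
The 7 free-riders keep 11 each, adding 77. Group total = 77 + 112.20 = 189.20.

189.20 points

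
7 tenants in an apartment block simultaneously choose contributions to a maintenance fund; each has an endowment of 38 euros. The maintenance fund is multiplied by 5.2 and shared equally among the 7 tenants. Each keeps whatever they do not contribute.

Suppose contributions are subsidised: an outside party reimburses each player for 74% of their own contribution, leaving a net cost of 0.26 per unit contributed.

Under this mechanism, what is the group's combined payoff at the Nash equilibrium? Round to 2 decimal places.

Under the mechanism each unit contributed yields (5.2/7) / 0.26 = 2.8571 back to its contributor per unit of net cost, which exceeds 1, making full contribution the dominant choice for everyone.
At the Nash equilibrium everyone contributes 38. Group total payoff = 7 × (38 × 0.74 + 5.2 × 38) = 1580.04.

1580.04 euros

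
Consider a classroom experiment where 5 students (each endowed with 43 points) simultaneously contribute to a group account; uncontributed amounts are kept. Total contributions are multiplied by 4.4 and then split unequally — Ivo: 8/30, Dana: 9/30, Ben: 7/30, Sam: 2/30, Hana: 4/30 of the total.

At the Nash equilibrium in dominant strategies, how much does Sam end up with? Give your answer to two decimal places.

80.84 points

Player j's private return per contributed unit is 4.4 × (j's share). Contributing is weakly dominant for j when that share is at least 1/4.4 = 0.2273, and contributing 0 is dominant otherwise.
Ivo, Dana and Ben are above the threshold, contributing 43 each; the remaining 2 contribute 0. Total contributed: 129.
Sam keeps 43 and receives 4.4 × 129 × 2/30 = 37.84 from the group account, for a payoff of 80.84.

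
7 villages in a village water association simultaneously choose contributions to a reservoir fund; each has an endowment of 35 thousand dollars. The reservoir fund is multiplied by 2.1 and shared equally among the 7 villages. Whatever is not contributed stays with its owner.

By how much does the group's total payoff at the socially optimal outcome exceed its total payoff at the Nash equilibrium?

Each contributed unit returns 2.1/7 = 0.3000 to its contributor — below 1 — so contributing 0 is dominant for every player. At the Nash equilibrium everyone keeps their 35, and the group total is 7 × 35 = 245.
Each contributed unit returns 2.100 to the group as a whole (0.3000 to each of 7 players), which exceeds 1, so the social optimum is full contribution: group total = 2.100 × 245 = 514.50.
Efficiency loss = 514.50 − 245 = 269.50.

269.50 thousand dollars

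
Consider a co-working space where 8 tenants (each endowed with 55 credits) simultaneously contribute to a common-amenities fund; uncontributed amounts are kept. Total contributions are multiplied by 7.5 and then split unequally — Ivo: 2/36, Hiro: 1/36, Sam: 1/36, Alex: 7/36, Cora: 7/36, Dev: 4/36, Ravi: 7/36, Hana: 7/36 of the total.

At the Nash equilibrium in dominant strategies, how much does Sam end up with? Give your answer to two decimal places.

100.83 credits

For player j, contributing a unit is worthwhile iff 7.5 × (j's share) ≥ 1, i.e. iff j's share is at least 0.1333.
Alex, Cora, Ravi and Hana are above the threshold, contributing 55 each; the remaining 4 contribute 0. Total contributed: 220.
Sam keeps 55 and receives 7.5 × 220 × 1/36 = 45.83 from the common-amenities fund, for a payoff of 100.83.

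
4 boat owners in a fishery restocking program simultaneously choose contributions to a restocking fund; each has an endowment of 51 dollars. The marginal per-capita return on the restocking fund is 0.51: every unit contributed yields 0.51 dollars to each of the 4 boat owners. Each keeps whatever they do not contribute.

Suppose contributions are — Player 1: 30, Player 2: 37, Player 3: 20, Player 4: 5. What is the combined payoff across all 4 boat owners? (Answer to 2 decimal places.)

Total contributed: 30 + 37 + 20 + 5 = 92; total kept: 4 × 51 − 92 = 112.
The restocking fund pays out 0.51 × 4 × 92 = 187.68 in aggregate.
Group total = 112 + 187.68 = 299.68.

299.68 dollars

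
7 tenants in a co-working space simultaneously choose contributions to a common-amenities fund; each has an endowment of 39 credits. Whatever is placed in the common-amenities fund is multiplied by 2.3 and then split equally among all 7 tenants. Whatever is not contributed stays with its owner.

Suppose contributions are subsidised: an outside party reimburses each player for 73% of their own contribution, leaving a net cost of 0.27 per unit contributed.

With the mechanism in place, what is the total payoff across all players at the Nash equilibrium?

Under the mechanism each unit contributed yields (2.3/7) / 0.27 = 1.2169 back to its contributor per unit of net cost, which exceeds 1, making full contribution the dominant choice for everyone.
So the Nash equilibrium is full contribution by all 7; the group earns 7 × (39 × 0.73 + 2.3 × 39) = 827.19.

827.19 credits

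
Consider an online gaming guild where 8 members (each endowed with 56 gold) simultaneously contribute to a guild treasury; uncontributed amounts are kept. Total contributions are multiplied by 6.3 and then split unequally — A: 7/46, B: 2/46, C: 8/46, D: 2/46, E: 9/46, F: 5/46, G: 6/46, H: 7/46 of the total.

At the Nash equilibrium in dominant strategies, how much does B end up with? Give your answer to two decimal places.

86.68 gold

Each unit j contributes comes back to j as 6.3 × (j's share), so j prefers to contribute only if that share exceeds 1/6.3 = 0.1587; otherwise keeping the unit dominates.
C and E are above the threshold, contributing 56 each; the remaining 6 contribute 0. Total contributed: 112.
B keeps 56 and receives 6.3 × 112 × 2/46 = 30.68 from the guild treasury, for a payoff of 86.68.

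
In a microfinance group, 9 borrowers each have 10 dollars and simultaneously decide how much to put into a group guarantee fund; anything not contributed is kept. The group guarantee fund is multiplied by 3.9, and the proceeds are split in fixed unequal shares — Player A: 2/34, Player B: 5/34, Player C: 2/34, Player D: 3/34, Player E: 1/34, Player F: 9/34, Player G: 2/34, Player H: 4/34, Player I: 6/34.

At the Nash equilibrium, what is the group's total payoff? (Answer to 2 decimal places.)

119.00 dollars

A player with share s gets back 3.9·s per unit contributed, so full contribution is dominant for anyone with s > 1/3.9 = 0.2564 and zero contribution is dominant for anyone below.
Player F alone (share 9/34) is above the threshold, contributing 10; the remaining 8 contribute 0. Total contributed: 10.
The group guarantee fund pays out 3.9 × 10 = 39.00 in total (split across the unequal shares, but the aggregate is all that matters for the group sum).
The 8 free-riders keep 10 each, adding 80. Group total = 80 + 39.00 = 119.00.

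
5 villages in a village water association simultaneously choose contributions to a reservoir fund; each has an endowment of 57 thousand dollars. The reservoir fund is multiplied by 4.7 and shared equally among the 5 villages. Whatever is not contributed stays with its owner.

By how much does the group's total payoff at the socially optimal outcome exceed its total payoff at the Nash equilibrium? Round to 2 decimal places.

Each contributed unit returns 4.7/5 = 0.9400 to its contributor — below 1 — so contributing 0 is dominant for every player. At the Nash equilibrium everyone keeps their 57, and the group total is 5 × 57 = 285.
Each contributed unit returns 4.700 to the group as a whole (0.9400 to each of 5 players), which exceeds 1, so the social optimum is full contribution: group total = 4.700 × 285 = 1339.50.
Efficiency loss = 1339.50 − 285 = 1054.50.

1054.50 thousand dollars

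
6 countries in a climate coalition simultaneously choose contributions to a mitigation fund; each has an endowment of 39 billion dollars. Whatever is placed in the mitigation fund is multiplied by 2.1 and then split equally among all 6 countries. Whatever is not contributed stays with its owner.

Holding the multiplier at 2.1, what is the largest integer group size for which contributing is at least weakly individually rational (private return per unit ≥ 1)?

Private return per unit is 2.1/(group size), which is ≥ 1 whenever the group size is ≤ 2.1.
The largest such integer is 2.

2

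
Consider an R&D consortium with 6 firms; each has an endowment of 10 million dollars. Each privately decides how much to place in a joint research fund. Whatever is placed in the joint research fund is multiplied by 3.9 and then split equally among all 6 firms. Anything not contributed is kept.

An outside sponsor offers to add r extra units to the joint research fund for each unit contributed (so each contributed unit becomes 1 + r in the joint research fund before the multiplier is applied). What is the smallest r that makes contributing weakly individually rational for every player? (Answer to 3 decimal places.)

0.538

With matching at rate r, one contributed unit becomes (1 + r) in the joint research fund and returns 3.9 × (1 + r) / 6 to the contributor.
Setting this equal to 1: 1 + r = 6/3.9 = 1.5385.
So the minimum matching rate is r = 1.5385 − 1 = 0.538.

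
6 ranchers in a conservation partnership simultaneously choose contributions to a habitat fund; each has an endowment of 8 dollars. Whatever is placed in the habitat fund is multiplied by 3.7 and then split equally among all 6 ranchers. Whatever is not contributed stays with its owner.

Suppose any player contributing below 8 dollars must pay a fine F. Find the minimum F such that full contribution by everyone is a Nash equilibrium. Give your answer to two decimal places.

Given the others contribute fully, the best deviation is to contribute 0 (any partial contribution still incurs the fine and gives up units whose private return 0.6167 is below 1).
Deviating from 8 to 0 saves 8 dollars but forfeits the deviator's share of the drop in the habitat fund: 3.7/6 × 8 = 4.93.
So the deviation gain is 8 − 4.93 = 3.07, and the fine must be at least 3.07 dollars to wipe it out.

3.07 dollars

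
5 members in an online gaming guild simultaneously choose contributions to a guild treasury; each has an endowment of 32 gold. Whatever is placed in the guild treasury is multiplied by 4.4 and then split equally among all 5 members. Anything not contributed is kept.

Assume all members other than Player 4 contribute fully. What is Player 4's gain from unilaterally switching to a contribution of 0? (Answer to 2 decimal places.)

3.84 gold

Switching from a contribution of 32 to 0 lets Player 4 keep an extra 32 gold, but lowers the guild treasury by 32, which costs Player 4 their own share of that drop: 4.4/5 × 32 = 28.16.
Net gain = 32 − 28.16 = 3.84. The private return per contributed unit (0.8800) is below 1, so free-riding is indeed the best response regardless of what the others do.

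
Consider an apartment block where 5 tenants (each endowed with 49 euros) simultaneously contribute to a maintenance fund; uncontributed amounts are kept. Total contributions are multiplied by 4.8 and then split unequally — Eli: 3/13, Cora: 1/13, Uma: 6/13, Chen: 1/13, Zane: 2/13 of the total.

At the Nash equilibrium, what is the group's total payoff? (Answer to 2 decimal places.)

617.40 euros

For player j, contributing a unit is worthwhile iff 4.8 × (j's share) ≥ 1, i.e. iff j's share is at least 0.2083.
Eli and Uma are above the threshold, contributing 49 each; the remaining 3 contribute 0. Total contributed: 98.
The maintenance fund pays out 4.8 × 98 = 470.40 in total (split across the unequal shares, but the aggregate is all that matters for the group sum).
The 3 free-riders keep 49 each, adding 147. Group total = 147 + 470.40 = 617.40.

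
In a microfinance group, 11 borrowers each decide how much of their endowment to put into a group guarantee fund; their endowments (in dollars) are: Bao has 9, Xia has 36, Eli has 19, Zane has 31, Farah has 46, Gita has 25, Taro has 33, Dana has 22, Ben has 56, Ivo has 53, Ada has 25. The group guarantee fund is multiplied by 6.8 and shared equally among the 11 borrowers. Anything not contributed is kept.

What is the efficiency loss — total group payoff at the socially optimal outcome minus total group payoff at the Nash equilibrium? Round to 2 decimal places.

The private return per contributed unit is 6.8/11 = 0.6182 < 1 for every player regardless of endowment, so the Nash equilibrium is zero contribution and the group total is Σ E_j = 9 + 36 + 19 + 31 + 46 + 25 + 33 + 22 + 56 + 53 + 25 = 355.
Each contributed unit returns 6.800 to the group, so the social optimum is full contribution by everyone: group total = 6.800 × 355 = 2414.00.
Efficiency loss = (6.800 − 1) × 355 = 2059.00.

2059.00 dollars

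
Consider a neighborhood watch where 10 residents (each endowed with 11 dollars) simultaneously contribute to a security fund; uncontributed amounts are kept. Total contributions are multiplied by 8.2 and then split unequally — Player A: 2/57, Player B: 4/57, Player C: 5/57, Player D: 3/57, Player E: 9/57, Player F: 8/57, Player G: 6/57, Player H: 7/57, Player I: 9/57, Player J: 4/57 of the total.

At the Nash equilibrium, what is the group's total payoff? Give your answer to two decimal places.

A player with share s gets back 8.2·s per unit contributed, so full contribution is dominant for anyone with s > 1/8.2 = 0.1220 and zero contribution is dominant for anyone below.
Player E, Player F, Player H and Player I are above the threshold, contributing 11 each; the remaining 6 contribute 0. Total contributed: 44.
The security fund pays out 8.2 × 44 = 360.80 in total (split across the unequal shares, but the aggregate is all that matters for the group sum).
The 6 free-riders keep 11 each, adding 66. Group total = 66 + 360.80 = 426.80.

426.80 dollars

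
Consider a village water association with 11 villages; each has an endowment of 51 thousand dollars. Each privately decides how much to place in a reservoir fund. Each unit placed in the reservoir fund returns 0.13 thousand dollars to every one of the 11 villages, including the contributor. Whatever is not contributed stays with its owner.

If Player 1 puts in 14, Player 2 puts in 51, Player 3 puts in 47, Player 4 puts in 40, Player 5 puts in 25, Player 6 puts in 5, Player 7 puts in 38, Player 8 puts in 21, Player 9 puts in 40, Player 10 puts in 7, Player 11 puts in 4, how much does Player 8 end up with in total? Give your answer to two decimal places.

Total contributed: 14 + 51 + 47 + 40 + 25 + 5 + 38 + 21 + 40 + 7 + 4 = 292.
Each receives 0.13 × 292 = 37.96 from the reservoir fund.
Player 8 keeps 51 − 21 = 30, so Player 8's payoff is 30 + 37.96 = 67.96.

67.96 thousand dollars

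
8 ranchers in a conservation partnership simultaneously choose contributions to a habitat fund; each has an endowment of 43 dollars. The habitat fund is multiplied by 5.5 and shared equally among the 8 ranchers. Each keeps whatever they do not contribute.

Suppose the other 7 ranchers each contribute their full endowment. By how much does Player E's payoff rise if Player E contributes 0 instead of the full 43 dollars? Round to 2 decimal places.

Switching from a contribution of 43 to 0 lets Player E keep an extra 43 dollars, but lowers the habitat fund by 43, which costs Player E their own share of that drop: 5.5/8 × 43 = 29.56.
Net gain = 43 − 29.56 = 13.44. The private return per contributed unit (0.6875) is below 1, so free-riding is indeed the best response regardless of what the others do.

13.44 dollars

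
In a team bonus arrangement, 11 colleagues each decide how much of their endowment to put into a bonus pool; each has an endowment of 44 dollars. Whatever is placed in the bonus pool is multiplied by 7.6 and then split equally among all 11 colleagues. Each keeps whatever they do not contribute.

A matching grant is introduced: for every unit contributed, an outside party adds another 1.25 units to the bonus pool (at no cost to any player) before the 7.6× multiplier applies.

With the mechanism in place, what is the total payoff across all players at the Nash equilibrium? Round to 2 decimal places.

The effective private return per unit is now 7.6 × 2.25 / 11 = 1.5545 > 1, so every player's dominant strategy flips to full contribution.
So the Nash equilibrium is full contribution by all 11; the group earns 7.6 × 2.25 × 484 = 8276.40.

8276.40 dollars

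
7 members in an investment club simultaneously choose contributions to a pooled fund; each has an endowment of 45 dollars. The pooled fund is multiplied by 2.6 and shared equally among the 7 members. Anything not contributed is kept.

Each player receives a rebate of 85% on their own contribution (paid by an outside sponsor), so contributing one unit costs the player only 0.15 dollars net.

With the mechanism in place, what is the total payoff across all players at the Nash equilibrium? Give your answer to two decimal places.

1086.75 dollars

The effective private return per unit is now (2.6/7) / 0.15 = 2.4762 > 1, so every player's dominant strategy flips to full contribution.
So the Nash equilibrium is full contribution by all 7; the group earns 7 × (45 × 0.85 + 2.6 × 45) = 1086.75.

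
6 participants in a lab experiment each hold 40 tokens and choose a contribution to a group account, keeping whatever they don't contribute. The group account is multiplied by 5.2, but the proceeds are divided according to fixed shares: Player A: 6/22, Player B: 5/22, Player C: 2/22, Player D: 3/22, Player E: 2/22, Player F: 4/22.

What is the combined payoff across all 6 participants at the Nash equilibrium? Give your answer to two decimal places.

576.00 tokens

A player with share s gets back 5.2·s per unit contributed, so full contribution is dominant for anyone with s > 1/5.2 = 0.1923 and zero contribution is dominant for anyone below.
Player A and Player B clear that bar, contributing 40 each; the remaining 4 contribute 0. Total contributed: 80.
The group account pays out 5.2 × 80 = 416.00 in total (split across the unequal shares, but the aggregate is all that matters for the group sum).
The 4 free-riders keep 40 each, adding 160. Group total = 160 + 416.00 = 576.00.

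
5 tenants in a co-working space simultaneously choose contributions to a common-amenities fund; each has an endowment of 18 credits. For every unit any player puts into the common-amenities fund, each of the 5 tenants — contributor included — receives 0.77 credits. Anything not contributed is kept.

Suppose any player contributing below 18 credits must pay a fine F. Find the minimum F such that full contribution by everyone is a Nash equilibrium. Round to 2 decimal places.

Given the others contribute fully, the best deviation is to contribute 0 (any partial contribution still incurs the fine and gives up units whose private return 0.77 is below 1).
Deviating from 18 to 0 saves 18 credits but forfeits the deviator's share of the drop in the common-amenities fund: 0.77 × 18 = 13.86.
So the deviation gain is 18 − 13.86 = 4.14, and the fine must be at least 4.14 credits to wipe it out.

4.14 credits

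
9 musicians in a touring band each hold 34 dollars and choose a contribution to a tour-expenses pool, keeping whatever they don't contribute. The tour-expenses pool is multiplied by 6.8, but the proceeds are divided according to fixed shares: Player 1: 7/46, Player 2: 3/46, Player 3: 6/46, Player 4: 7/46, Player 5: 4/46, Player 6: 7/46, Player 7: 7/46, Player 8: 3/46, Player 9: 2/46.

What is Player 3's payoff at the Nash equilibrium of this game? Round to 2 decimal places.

154.63 dollars

A player with share s gets back 6.8·s per unit contributed, so full contribution is dominant for anyone with s > 1/6.8 = 0.1471 and zero contribution is dominant for anyone below.
Player 1, Player 4, Player 6 and Player 7 clear that bar, contributing 34 each; the remaining 5 contribute 0. Total contributed: 136.
Player 3 keeps 34 and receives 6.8 × 136 × 6/46 = 120.63 from the tour-expenses pool, for a payoff of 154.63.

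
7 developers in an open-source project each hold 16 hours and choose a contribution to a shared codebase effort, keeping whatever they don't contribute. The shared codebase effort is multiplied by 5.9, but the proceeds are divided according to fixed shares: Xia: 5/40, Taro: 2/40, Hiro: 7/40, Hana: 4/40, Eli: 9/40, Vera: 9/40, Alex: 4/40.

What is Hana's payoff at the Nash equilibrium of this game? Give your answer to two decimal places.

For player j, contributing a unit is worthwhile iff 5.9 × (j's share) ≥ 1, i.e. iff j's share is at least 0.1695.
Hiro, Eli and Vera clear that bar, contributing 16 each; the remaining 4 contribute 0. Total contributed: 48.
Hana keeps 16 and receives 5.9 × 48 × 4/40 = 28.32 from the shared codebase effort, for a payoff of 44.32.

44.32 hours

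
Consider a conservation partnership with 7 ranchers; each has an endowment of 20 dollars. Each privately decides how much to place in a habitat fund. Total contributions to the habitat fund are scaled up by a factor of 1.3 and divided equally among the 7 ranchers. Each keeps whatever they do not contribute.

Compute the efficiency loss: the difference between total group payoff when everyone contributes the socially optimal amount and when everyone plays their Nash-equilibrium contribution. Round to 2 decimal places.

42.00 dollars

Each contributed unit returns 1.3/7 = 0.1857 to its contributor — below 1 — so contributing 0 is dominant for every player. At the Nash equilibrium everyone keeps their 20, and the group total is 7 × 20 = 140.
Each contributed unit returns 1.300 to the group as a whole (0.1857 to each of 7 players), which exceeds 1, so the social optimum is full contribution: group total = 1.300 × 140 = 182.00.
Efficiency loss = 182.00 − 140 = 42.00.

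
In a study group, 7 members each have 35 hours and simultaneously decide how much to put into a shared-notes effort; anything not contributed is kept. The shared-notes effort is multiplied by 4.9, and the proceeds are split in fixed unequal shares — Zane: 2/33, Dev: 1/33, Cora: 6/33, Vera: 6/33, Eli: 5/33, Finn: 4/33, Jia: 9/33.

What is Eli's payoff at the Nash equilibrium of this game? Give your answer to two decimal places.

60.98 hours

For player j, contributing a unit is worthwhile iff 4.9 × (j's share) ≥ 1, i.e. iff j's share is at least 0.2041.
Only Jia (9/33) clears that bar, contributing 35; the remaining 6 contribute 0. Total contributed: 35.
Eli keeps 35 and receives 4.9 × 35 × 5/33 = 25.98 from the shared-notes effort, for a payoff of 60.98.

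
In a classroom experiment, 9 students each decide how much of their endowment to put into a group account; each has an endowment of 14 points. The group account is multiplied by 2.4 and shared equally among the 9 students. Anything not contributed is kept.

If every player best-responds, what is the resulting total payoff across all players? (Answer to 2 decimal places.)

Each contributed unit returns 2.4/9 = 0.2667 to its contributor — below 1 — so contributing 0 is dominant for every player. At the Nash equilibrium everyone keeps their 14, and the group total is 9 × 14 = 126.

126.00 points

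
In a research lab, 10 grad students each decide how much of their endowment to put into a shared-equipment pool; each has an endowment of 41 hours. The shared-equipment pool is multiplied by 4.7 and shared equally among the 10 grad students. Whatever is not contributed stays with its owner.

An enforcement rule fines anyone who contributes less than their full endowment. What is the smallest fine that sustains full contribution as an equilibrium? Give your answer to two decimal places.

21.73 hours

Given the others contribute fully, the best deviation is to contribute 0 (any partial contribution still incurs the fine and gives up units whose private return 0.4700 is below 1).
Deviating from 41 to 0 saves 41 hours but forfeits the deviator's share of the drop in the shared-equipment pool: 4.7/10 × 41 = 19.27.
So the deviation gain is 41 − 19.27 = 21.73, and the fine must be at least 21.73 hours to wipe it out.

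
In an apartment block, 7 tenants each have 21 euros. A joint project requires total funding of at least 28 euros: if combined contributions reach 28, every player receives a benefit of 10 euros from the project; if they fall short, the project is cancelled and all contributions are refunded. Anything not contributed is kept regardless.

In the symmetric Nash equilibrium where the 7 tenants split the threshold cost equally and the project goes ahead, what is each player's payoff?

27 euros

Equal share of the threshold: 28/7 = 4.
At this profile no one gains by cutting their contribution: any cut drops the total below 28, the project is cancelled, contributions are refunded, and the deviator ends with 21, which is less than 21 − 4 + 10 = 27. Contributing more than 4 just wastes the excess. So contributing exactly 4 is a best response.
Each player's payoff: 21 − 4 + 10 = 27.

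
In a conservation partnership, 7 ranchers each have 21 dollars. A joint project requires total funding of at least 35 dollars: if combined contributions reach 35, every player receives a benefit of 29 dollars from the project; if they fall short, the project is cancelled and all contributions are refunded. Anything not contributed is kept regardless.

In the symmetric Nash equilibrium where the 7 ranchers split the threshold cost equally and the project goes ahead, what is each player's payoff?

45 dollars

Equal share of the threshold: 35/7 = 5.
At this profile no one gains by cutting their contribution: any cut drops the total below 35, the project is cancelled, contributions are refunded, and the deviator ends with 21, which is less than 21 − 5 + 29 = 45. Contributing more than 5 just wastes the excess. So contributing exactly 5 is a best response.
Each player's payoff: 21 − 5 + 29 = 45.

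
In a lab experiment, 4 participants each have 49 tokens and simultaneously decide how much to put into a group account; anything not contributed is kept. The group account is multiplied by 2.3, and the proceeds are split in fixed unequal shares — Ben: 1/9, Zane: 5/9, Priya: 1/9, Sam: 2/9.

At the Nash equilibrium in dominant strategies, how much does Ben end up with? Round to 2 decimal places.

61.52 tokens

For player j, contributing a unit is worthwhile iff 2.3 × (j's share) ≥ 1, i.e. iff j's share is at least 0.4348.
Zane alone (share 5/9) is above the threshold, contributing 49; the remaining 3 contribute 0. Total contributed: 49.
Ben keeps 49 and receives 2.3 × 49 × 1/9 = 12.52 from the group account, for a payoff of 61.52.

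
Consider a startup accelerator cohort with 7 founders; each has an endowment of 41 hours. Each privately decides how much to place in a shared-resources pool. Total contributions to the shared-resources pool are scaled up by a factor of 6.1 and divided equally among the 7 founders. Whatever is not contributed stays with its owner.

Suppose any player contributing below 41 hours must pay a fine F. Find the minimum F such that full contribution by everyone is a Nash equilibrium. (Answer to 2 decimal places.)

5.27 hours

Given the others contribute fully, the best deviation is to contribute 0 (any partial contribution still incurs the fine and gives up units whose private return 0.8714 is below 1).
Deviating from 41 to 0 saves 41 hours but forfeits the deviator's share of the drop in the shared-resources pool: 6.1/7 × 41 = 35.73.
So the deviation gain is 41 − 35.73 = 5.27, and the fine must be at least 5.27 hours to wipe it out.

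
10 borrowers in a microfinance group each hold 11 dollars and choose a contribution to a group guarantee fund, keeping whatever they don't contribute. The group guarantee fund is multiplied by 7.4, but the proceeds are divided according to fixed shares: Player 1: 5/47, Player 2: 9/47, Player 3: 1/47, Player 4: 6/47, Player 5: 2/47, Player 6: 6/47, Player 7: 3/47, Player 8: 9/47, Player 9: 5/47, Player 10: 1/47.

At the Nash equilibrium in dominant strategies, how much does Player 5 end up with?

17.93 dollars

Each unit j contributes comes back to j as 7.4 × (j's share), so j prefers to contribute only if that share exceeds 1/7.4 = 0.1351; otherwise keeping the unit dominates.
Player 2 and Player 8 are above the threshold, contributing 11 each; the remaining 8 contribute 0. Total contributed: 22.
Player 5 keeps 11 and receives 7.4 × 22 × 2/47 = 6.93 from the group guarantee fund, for a payoff of 17.93.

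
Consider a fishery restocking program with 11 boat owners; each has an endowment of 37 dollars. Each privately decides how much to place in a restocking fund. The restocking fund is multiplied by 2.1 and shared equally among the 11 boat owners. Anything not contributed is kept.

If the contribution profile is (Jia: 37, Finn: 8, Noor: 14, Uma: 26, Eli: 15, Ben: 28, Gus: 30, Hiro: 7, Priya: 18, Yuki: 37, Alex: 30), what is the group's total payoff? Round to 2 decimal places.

682.00 dollars

Total contributed: 37 + 8 + 14 + 26 + 15 + 28 + 30 + 7 + 18 + 37 + 30 = 250; total kept: 11 × 37 − 250 = 157.
The restocking fund pays out 2.1 × 250 = 525.00 in aggregate.
Group total = 157 + 525.00 = 682.00.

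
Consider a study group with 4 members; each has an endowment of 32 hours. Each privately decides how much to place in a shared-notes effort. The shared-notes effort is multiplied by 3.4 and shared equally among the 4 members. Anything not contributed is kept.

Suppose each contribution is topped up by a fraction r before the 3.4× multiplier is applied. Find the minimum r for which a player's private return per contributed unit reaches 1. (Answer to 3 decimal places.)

With matching at rate r, one contributed unit becomes (1 + r) in the shared-notes effort and returns 3.4 × (1 + r) / 4 to the contributor.
Setting this equal to 1: 1 + r = 4/3.4 = 1.1765.
So the minimum matching rate is r = 1.1765 − 1 = 0.176.

0.176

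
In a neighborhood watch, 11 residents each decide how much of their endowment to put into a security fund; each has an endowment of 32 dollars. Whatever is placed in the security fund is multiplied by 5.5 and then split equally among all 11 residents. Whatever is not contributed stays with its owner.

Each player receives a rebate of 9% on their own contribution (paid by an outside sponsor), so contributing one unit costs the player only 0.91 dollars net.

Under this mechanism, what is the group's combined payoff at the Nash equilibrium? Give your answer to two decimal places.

Even with the mechanism, each unit contributed returns only (5.5/11) / 0.91 = 0.5495 per unit of net cost, so contributing nothing is still dominant.
At the Nash equilibrium no one contributes; group total payoff = 11 × 32 = 352.

352.00 dollars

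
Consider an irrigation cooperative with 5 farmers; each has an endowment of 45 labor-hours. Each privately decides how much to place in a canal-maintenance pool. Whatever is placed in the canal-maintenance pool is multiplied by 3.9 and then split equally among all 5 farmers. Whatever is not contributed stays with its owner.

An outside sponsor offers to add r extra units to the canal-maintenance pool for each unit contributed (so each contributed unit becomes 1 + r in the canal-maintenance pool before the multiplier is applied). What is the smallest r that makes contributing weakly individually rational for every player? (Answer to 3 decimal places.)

With matching at rate r, one contributed unit becomes (1 + r) in the canal-maintenance pool and returns 3.9 × (1 + r) / 5 to the contributor.
Setting this equal to 1: 1 + r = 5/3.9 = 1.2821.
So the minimum matching rate is r = 1.2821 − 1 = 0.282.

0.282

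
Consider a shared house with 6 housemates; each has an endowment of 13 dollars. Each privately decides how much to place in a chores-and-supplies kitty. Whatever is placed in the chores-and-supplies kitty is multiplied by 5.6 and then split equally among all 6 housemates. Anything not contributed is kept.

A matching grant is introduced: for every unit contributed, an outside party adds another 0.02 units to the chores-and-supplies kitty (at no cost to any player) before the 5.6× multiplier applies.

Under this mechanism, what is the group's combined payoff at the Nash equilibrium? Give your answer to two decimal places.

78.00 dollars

Even with the mechanism, each unit contributed returns only 5.6 × 1.02 / 6 = 0.9520 per unit of net cost, so contributing nothing is still dominant.
Everyone keeps their endowment and the group total is 6 × 13 = 78.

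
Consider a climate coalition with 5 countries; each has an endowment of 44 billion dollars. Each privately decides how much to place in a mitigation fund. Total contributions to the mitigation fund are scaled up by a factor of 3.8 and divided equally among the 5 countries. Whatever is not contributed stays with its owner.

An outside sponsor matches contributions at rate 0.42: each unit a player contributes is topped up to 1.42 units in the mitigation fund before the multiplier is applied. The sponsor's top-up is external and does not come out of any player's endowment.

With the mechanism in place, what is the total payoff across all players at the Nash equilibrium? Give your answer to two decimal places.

1187.12 billion dollars

Under the mechanism each unit contributed yields 3.8 × 1.42 / 5 = 1.0792 back to its contributor per unit of net cost, which exceeds 1, making full contribution the dominant choice for everyone.
So the Nash equilibrium is full contribution by all 5; the group earns 3.8 × 1.42 × 220 = 1187.12.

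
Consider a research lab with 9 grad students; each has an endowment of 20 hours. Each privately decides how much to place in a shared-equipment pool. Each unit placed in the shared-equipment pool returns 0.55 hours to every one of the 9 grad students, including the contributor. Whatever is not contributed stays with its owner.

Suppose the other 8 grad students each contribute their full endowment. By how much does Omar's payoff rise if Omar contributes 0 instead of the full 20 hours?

Switching from a contribution of 20 to 0 lets Omar keep an extra 20 hours, but lowers the shared-equipment pool by 20, which costs Omar their own share of that drop: 0.55 × 20 = 11.00.
Net gain = 20 − 11.00 = 9.00. The private return per contributed unit (0.55) is below 1, so free-riding is indeed the best response regardless of what the others do.

9.00 hours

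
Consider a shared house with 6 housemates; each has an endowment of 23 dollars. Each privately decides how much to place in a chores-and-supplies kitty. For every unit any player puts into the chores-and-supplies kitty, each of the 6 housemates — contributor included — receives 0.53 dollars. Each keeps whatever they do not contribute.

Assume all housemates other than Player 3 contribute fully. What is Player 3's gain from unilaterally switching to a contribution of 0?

10.81 dollars

Switching from a contribution of 23 to 0 lets Player 3 keep an extra 23 dollars, but lowers the chores-and-supplies kitty by 23, which costs Player 3 their own share of that drop: 0.53 × 23 = 12.19.
Net gain = 23 − 12.19 = 10.81. The private return per contributed unit (0.53) is below 1, so free-riding is indeed the best response regardless of what the others do.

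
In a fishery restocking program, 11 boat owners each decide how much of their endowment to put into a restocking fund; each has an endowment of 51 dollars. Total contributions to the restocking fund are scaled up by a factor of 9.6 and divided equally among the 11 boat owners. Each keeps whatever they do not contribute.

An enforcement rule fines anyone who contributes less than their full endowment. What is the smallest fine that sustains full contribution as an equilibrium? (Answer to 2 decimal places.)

Given the others contribute fully, the best deviation is to contribute 0 (any partial contribution still incurs the fine and gives up units whose private return 0.8727 is below 1).
Deviating from 51 to 0 saves 51 dollars but forfeits the deviator's share of the drop in the restocking fund: 9.6/11 × 51 = 44.51.
So the deviation gain is 51 − 44.51 = 6.49, and the fine must be at least 6.49 dollars to wipe it out.

6.49 dollars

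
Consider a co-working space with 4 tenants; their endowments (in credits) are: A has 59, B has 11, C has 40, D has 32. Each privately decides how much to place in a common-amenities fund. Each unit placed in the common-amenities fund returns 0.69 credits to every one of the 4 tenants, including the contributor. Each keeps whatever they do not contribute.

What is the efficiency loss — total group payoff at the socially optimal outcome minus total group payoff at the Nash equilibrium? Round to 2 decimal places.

249.92 credits

The private return per contributed unit is 0.69 < 1 for everyone, so the Nash equilibrium is zero contribution and the group total is Σ E_j = 59 + 11 + 40 + 32 = 142.
Each contributed unit returns 2.760 to the group, so the social optimum is full contribution by everyone: group total = 2.760 × 142 = 391.92.
Efficiency loss = (2.760 − 1) × 142 = 249.92.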